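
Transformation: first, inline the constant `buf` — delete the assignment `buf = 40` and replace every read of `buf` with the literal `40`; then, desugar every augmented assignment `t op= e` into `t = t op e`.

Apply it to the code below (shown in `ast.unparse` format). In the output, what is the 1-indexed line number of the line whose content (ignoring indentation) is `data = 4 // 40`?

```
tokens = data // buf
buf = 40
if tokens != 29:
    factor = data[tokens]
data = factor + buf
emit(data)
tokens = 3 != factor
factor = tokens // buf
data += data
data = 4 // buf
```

9

Transformed code:
tokens = data // 40
if tokens != 29:
    factor = data[tokens]
data = factor + 40
emit(data)
tokens = 3 != factor
factor = tokens // 40
data = data + data
data = 4 // 40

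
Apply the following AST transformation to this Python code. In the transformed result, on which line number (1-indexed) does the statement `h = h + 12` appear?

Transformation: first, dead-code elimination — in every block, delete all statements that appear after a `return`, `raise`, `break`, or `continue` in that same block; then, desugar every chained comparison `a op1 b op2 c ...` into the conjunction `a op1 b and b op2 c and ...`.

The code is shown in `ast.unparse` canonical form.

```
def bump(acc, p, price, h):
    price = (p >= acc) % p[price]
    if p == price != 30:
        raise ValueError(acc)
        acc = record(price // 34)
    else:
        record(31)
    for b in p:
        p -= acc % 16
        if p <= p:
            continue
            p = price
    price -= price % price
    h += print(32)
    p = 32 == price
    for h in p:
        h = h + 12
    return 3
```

15

Transformed code:
def bump(acc, p, price, h):
    price = (p >= acc) % p[price]
    if p == price and price != 30:
        raise ValueError(acc)
    else:
        record(31)
    for b in p:
        p -= acc % 16
        if p <= p:
            continue
    price -= price % price
    h += print(32)
    p = 32 == price
    for h in p:
        h = h + 12
    return 3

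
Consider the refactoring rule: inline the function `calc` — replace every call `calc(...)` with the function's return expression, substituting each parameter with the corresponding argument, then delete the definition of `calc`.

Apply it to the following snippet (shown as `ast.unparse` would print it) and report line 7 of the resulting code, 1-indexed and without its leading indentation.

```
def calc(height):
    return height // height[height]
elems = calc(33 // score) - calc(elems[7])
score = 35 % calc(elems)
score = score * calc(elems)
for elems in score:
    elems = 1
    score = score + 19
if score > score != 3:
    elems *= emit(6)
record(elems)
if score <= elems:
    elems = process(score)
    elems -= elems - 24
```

Transformed code:
elems = 33 // score // (33 // score)[33 // score] - elems[7] // elems[7][elems[7]]
score = 35 % (elems // elems[elems])
score = score * (elems // elems[elems])
for elems in score:
    elems = 1
    score = score + 19
if score > score != 3:
    elems *= emit(6)
record(elems)
if score <= elems:
    elems = process(score)
    elems -= elems - 24

if score > score != 3:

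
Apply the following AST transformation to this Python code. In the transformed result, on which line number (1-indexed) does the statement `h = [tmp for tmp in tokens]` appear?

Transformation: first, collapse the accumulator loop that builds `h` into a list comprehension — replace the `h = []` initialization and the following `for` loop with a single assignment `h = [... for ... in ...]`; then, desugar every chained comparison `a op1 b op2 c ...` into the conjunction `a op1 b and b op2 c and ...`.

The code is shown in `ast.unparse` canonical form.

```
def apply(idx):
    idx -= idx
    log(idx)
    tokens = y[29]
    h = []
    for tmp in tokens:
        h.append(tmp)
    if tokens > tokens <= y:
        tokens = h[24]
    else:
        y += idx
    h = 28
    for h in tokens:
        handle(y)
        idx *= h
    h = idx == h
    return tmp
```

5

Transformed code:
def apply(idx):
    idx -= idx
    log(idx)
    tokens = y[29]
    h = [tmp for tmp in tokens]
    if tokens > tokens and tokens <= y:
        tokens = h[24]
    else:
        y += idx
    h = 28
    for h in tokens:
        handle(y)
        idx *= h
    h = idx == h
    return tmp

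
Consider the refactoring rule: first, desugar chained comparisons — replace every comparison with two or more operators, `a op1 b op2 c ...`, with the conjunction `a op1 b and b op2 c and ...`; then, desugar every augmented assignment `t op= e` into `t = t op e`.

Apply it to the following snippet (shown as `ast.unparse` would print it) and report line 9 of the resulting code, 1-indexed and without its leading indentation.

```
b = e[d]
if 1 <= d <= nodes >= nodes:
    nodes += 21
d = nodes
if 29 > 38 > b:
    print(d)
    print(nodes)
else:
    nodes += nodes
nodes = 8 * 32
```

Transformed code:
b = e[d]
if 1 <= d and d <= nodes and (nodes >= nodes):
    nodes = nodes + 21
d = nodes
if 29 > 38 and 38 > b:
    print(d)
    print(nodes)
else:
    nodes = nodes + nodes
nodes = 8 * 32

nodes = nodes + nodes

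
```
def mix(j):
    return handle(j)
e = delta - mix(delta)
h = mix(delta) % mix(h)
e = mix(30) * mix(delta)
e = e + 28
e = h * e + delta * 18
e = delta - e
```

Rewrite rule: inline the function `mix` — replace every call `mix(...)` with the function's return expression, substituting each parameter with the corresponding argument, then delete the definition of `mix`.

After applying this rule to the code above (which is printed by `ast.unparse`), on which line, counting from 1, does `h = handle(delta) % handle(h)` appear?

2

Transformed code:
e = delta - handle(delta)
h = handle(delta) % handle(h)
e = handle(30) * handle(delta)
e = e + 28
e = h * e + delta * 18
e = delta - e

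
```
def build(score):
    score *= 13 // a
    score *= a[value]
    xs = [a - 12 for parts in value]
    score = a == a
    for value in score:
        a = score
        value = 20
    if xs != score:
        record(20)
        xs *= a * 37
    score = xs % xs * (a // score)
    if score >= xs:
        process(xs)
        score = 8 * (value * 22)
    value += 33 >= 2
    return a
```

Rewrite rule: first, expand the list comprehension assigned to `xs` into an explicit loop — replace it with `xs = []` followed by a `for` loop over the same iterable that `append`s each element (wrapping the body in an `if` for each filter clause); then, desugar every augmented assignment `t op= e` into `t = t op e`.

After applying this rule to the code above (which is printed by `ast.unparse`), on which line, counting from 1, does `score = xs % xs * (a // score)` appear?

14

Transformed code:
def build(score):
    score = score * (13 // a)
    score = score * a[value]
    xs = []
    for parts in value:
        xs.append(a - 12)
    score = a == a
    for value in score:
        a = score
        value = 20
    if xs != score:
        record(20)
        xs = xs * (a * 37)
    score = xs % xs * (a // score)
    if score >= xs:
        process(xs)
        score = 8 * (value * 22)
    value = value + (33 >= 2)
    return a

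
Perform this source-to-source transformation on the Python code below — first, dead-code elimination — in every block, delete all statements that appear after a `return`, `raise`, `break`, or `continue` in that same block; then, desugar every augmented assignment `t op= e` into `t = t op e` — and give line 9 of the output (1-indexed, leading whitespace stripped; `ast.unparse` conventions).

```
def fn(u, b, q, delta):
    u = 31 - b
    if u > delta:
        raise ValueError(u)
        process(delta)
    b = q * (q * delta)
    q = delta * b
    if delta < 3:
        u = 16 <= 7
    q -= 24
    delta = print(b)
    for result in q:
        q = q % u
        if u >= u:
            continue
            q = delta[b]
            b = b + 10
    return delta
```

Transformed code:
def fn(u, b, q, delta):
    u = 31 - b
    if u > delta:
        raise ValueError(u)
    b = q * (q * delta)
    q = delta * b
    if delta < 3:
        u = 16 <= 7
    q = q - 24
    delta = print(b)
    for result in q:
        q = q % u
        if u >= u:
            continue
    return delta

q = q - 24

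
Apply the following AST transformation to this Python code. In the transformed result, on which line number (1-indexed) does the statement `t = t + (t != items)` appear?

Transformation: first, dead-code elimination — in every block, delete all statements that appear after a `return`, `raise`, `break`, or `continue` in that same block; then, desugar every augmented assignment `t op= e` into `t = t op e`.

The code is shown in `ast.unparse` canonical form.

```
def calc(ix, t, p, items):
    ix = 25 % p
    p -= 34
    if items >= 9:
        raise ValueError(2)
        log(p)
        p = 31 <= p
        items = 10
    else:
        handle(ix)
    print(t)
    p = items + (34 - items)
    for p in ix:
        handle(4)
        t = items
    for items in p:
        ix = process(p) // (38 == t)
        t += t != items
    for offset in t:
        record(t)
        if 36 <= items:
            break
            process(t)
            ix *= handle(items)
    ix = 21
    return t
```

Transformed code:
def calc(ix, t, p, items):
    ix = 25 % p
    p = p - 34
    if items >= 9:
        raise ValueError(2)
    else:
        handle(ix)
    print(t)
    p = items + (34 - items)
    for p in ix:
        handle(4)
        t = items
    for items in p:
        ix = process(p) // (38 == t)
        t = t + (t != items)
    for offset in t:
        record(t)
        if 36 <= items:
            break
    ix = 21
    return t

15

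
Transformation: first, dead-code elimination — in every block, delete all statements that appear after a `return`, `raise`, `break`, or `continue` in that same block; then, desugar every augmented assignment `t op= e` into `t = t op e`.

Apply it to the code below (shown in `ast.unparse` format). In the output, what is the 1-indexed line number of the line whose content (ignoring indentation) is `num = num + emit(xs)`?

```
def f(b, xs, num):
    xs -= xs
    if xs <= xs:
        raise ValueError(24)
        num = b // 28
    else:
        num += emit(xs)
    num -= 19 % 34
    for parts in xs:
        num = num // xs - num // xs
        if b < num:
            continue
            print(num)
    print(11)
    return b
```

Transformed code:
def f(b, xs, num):
    xs = xs - xs
    if xs <= xs:
        raise ValueError(24)
    else:
        num = num + emit(xs)
    num = num - 19 % 34
    for parts in xs:
        num = num // xs - num // xs
        if b < num:
            continue
    print(11)
    return b

6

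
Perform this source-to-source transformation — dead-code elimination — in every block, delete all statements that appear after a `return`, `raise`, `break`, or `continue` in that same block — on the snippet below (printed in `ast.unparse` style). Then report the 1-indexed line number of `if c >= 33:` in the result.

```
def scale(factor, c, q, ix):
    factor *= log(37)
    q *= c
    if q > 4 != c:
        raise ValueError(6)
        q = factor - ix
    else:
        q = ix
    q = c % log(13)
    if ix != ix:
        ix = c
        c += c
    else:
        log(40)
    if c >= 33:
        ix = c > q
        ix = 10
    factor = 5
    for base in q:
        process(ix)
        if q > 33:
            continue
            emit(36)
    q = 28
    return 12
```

14

Transformed code:
def scale(factor, c, q, ix):
    factor *= log(37)
    q *= c
    if q > 4 != c:
        raise ValueError(6)
    else:
        q = ix
    q = c % log(13)
    if ix != ix:
        ix = c
        c += c
    else:
        log(40)
    if c >= 33:
        ix = c > q
        ix = 10
    factor = 5
    for base in q:
        process(ix)
        if q > 33:
            continue
    q = 28
    return 12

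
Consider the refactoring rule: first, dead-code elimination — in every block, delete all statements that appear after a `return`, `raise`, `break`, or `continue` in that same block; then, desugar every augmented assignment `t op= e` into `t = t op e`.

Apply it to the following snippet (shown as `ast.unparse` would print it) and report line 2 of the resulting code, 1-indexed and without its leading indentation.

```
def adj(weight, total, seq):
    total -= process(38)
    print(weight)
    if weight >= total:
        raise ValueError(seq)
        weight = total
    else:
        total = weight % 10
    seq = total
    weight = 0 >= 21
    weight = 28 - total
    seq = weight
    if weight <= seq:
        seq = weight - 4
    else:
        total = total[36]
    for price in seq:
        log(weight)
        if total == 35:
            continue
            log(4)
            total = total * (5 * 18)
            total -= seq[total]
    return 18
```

total = total - process(38)

Transformed code:
def adj(weight, total, seq):
    total = total - process(38)
    print(weight)
    if weight >= total:
        raise ValueError(seq)
    else:
        total = weight % 10
    seq = total
    weight = 0 >= 21
    weight = 28 - total
    seq = weight
    if weight <= seq:
        seq = weight - 4
    else:
        total = total[36]
    for price in seq:
        log(weight)
        if total == 35:
            continue
    return 18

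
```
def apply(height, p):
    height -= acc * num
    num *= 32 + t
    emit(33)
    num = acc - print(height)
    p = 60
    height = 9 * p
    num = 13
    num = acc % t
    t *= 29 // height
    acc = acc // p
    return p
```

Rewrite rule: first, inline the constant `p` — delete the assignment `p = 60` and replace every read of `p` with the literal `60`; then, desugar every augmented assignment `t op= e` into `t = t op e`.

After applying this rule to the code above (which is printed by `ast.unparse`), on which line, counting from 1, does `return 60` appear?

Transformed code:
def apply(height, p):
    height = height - acc * num
    num = num * (32 + t)
    emit(33)
    num = acc - print(height)
    height = 9 * 60
    num = 13
    num = acc % t
    t = t * (29 // height)
    acc = acc // 60
    return 60

11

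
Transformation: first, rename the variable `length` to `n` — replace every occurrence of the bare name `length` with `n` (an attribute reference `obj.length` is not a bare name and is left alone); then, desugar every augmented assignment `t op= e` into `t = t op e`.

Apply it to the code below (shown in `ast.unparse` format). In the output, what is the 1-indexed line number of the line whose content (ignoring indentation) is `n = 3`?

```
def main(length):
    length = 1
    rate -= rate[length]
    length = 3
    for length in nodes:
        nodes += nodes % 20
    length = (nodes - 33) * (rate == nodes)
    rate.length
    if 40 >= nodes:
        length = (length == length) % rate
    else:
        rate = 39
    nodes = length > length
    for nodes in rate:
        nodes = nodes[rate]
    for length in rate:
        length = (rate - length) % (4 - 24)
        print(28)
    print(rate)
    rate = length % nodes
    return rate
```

4

Transformed code:
def main(n):
    n = 1
    rate = rate - rate[n]
    n = 3
    for n in nodes:
        nodes = nodes + nodes % 20
    n = (nodes - 33) * (rate == nodes)
    rate.length
    if 40 >= nodes:
        n = (n == n) % rate
    else:
        rate = 39
    nodes = n > n
    for nodes in rate:
        nodes = nodes[rate]
    for n in rate:
        n = (rate - n) % (4 - 24)
        print(28)
    print(rate)
    rate = n % nodes
    return rate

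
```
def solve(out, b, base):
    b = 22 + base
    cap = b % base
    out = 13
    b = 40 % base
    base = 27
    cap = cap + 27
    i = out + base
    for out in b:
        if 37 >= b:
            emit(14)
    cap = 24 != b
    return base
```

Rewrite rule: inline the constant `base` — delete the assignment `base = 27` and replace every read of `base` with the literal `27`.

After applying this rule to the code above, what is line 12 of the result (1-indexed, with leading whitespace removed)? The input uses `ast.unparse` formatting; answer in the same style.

Transformed code:
def solve(out, b, base):
    b = 22 + 27
    cap = b % 27
    out = 13
    b = 40 % 27
    cap = cap + 27
    i = out + 27
    for out in b:
        if 37 >= b:
            emit(14)
    cap = 24 != b
    return 27

return 27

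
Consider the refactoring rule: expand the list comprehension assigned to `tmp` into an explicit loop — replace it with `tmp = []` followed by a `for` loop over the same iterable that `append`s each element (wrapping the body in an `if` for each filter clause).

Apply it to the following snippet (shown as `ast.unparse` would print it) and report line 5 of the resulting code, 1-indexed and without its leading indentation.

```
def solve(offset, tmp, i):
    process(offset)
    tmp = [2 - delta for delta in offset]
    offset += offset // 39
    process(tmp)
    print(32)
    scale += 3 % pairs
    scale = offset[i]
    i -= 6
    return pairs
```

Transformed code:
def solve(offset, tmp, i):
    process(offset)
    tmp = []
    for delta in offset:
        tmp.append(2 - delta)
    offset += offset // 39
    process(tmp)
    print(32)
    scale += 3 % pairs
    scale = offset[i]
    i -= 6
    return pairs

tmp.append(2 - delta)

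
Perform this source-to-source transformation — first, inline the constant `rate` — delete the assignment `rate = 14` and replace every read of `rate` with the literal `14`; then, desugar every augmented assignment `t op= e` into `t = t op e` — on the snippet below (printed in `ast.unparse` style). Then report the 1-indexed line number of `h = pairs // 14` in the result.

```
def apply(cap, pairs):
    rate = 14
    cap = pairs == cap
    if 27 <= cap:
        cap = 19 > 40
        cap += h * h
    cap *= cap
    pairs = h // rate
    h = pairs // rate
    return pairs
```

Transformed code:
def apply(cap, pairs):
    cap = pairs == cap
    if 27 <= cap:
        cap = 19 > 40
        cap = cap + h * h
    cap = cap * cap
    pairs = h // 14
    h = pairs // 14
    return pairs

8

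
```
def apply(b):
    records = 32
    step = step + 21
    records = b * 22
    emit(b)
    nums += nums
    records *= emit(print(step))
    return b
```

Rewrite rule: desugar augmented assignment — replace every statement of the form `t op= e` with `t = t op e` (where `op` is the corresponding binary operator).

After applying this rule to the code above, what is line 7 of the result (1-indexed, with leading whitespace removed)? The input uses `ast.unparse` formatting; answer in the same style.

Transformed code:
def apply(b):
    records = 32
    step = step + 21
    records = b * 22
    emit(b)
    nums = nums + nums
    records = records * emit(print(step))
    return b

records = records * emit(print(step))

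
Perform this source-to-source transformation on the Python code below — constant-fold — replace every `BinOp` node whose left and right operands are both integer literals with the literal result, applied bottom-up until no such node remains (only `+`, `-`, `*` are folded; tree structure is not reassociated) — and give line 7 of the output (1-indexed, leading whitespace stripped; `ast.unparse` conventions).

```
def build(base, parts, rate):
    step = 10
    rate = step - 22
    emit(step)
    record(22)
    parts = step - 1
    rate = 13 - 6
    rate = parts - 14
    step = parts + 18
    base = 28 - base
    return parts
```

Transformed code:
def build(base, parts, rate):
    step = 10
    rate = step - 22
    emit(step)
    record(22)
    parts = step - 1
    rate = 7
    rate = parts - 14
    step = parts + 18
    base = 28 - base
    return parts

rate = 7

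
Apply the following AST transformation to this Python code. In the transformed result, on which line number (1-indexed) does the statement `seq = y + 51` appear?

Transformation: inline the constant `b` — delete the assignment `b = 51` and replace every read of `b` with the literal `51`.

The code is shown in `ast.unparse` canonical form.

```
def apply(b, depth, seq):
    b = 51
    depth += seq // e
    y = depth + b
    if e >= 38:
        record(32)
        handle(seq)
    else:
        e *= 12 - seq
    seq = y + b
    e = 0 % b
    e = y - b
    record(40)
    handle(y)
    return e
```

9

Transformed code:
def apply(b, depth, seq):
    depth += seq // e
    y = depth + 51
    if e >= 38:
        record(32)
        handle(seq)
    else:
        e *= 12 - seq
    seq = y + 51
    e = 0 % 51
    e = y - 51
    record(40)
    handle(y)
    return e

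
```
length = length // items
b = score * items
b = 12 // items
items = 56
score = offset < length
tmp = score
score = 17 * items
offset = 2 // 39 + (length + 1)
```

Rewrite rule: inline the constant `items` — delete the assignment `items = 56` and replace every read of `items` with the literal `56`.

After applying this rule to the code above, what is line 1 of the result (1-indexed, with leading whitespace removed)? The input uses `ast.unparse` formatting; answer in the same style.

Transformed code:
length = length // 56
b = score * 56
b = 12 // 56
score = offset < length
tmp = score
score = 17 * 56
offset = 2 // 39 + (length + 1)

length = length // 56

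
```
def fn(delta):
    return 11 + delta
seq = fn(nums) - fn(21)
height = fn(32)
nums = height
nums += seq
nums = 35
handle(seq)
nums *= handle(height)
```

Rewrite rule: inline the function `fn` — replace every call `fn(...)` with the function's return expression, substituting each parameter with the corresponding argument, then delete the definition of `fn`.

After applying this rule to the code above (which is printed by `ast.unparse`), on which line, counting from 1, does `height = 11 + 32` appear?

2

Transformed code:
seq = 11 + nums - (11 + 21)
height = 11 + 32
nums = height
nums += seq
nums = 35
handle(seq)
nums *= handle(height)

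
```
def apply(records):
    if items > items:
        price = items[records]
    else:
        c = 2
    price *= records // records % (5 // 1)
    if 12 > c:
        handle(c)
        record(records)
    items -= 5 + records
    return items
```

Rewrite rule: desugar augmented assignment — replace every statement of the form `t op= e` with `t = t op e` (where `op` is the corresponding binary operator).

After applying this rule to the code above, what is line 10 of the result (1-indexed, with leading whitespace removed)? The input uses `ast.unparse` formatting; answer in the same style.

items = items - (5 + records)

Transformed code:
def apply(records):
    if items > items:
        price = items[records]
    else:
        c = 2
    price = price * (records // records % (5 // 1))
    if 12 > c:
        handle(c)
        record(records)
    items = items - (5 + records)
    return items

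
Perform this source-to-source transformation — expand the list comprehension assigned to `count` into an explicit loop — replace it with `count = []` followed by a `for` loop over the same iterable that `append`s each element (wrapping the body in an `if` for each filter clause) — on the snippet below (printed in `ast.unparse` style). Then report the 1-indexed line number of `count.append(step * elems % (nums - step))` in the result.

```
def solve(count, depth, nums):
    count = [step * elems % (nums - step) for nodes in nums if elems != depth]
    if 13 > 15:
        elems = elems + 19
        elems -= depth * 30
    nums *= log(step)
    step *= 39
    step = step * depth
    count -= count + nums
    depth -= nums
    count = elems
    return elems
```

5

Transformed code:
def solve(count, depth, nums):
    count = []
    for nodes in nums:
        if elems != depth:
            count.append(step * elems % (nums - step))
    if 13 > 15:
        elems = elems + 19
        elems -= depth * 30
    nums *= log(step)
    step *= 39
    step = step * depth
    count -= count + nums
    depth -= nums
    count = elems
    return elems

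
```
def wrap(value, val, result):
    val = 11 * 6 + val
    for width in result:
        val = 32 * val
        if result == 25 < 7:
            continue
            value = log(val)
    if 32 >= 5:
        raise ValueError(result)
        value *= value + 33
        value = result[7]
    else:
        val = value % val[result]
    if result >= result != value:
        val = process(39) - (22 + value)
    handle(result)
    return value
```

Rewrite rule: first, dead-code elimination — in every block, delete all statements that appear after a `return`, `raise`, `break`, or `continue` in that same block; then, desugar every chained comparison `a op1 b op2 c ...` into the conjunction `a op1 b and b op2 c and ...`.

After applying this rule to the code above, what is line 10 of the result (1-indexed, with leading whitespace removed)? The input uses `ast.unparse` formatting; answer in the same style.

Transformed code:
def wrap(value, val, result):
    val = 11 * 6 + val
    for width in result:
        val = 32 * val
        if result == 25 and 25 < 7:
            continue
    if 32 >= 5:
        raise ValueError(result)
    else:
        val = value % val[result]
    if result >= result and result != value:
        val = process(39) - (22 + value)
    handle(result)
    return value

val = value % val[result]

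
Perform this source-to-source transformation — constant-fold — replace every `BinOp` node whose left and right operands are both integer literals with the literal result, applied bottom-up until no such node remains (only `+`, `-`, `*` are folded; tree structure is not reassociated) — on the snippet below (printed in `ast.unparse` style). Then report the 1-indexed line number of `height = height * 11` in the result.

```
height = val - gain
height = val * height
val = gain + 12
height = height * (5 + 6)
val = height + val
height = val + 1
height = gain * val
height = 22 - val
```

4

Transformed code:
height = val - gain
height = val * height
val = gain + 12
height = height * 11
val = height + val
height = val + 1
height = gain * val
height = 22 - val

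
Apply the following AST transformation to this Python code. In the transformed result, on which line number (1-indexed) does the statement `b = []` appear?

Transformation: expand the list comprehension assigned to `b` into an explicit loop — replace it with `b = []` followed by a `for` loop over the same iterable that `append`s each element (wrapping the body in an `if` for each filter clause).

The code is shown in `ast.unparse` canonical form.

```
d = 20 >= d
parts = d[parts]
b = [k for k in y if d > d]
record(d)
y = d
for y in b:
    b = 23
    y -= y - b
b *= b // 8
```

3

Transformed code:
d = 20 >= d
parts = d[parts]
b = []
for k in y:
    if d > d:
        b.append(k)
record(d)
y = d
for y in b:
    b = 23
    y -= y - b
b *= b // 8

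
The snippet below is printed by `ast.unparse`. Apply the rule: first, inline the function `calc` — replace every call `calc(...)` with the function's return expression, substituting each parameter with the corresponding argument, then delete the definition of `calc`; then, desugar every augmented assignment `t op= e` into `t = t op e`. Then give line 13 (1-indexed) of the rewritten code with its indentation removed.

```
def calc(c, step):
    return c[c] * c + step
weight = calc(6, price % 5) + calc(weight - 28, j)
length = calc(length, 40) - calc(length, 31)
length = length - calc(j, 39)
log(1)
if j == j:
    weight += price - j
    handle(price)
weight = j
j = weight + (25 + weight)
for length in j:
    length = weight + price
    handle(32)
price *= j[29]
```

price = price * j[29]

Transformed code:
weight = 6[6] * 6 + price % 5 + ((weight - 28)[weight - 28] * (weight - 28) + j)
length = length[length] * length + 40 - (length[length] * length + 31)
length = length - (j[j] * j + 39)
log(1)
if j == j:
    weight = weight + (price - j)
    handle(price)
weight = j
j = weight + (25 + weight)
for length in j:
    length = weight + price
    handle(32)
price = price * j[29]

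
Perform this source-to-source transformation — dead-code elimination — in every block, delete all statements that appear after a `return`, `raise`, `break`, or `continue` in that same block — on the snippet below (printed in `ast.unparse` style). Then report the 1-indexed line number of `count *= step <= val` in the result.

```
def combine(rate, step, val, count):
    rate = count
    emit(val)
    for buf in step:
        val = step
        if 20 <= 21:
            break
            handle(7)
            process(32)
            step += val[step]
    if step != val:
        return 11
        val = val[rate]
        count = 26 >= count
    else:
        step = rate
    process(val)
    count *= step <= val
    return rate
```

Transformed code:
def combine(rate, step, val, count):
    rate = count
    emit(val)
    for buf in step:
        val = step
        if 20 <= 21:
            break
    if step != val:
        return 11
    else:
        step = rate
    process(val)
    count *= step <= val
    return rate

13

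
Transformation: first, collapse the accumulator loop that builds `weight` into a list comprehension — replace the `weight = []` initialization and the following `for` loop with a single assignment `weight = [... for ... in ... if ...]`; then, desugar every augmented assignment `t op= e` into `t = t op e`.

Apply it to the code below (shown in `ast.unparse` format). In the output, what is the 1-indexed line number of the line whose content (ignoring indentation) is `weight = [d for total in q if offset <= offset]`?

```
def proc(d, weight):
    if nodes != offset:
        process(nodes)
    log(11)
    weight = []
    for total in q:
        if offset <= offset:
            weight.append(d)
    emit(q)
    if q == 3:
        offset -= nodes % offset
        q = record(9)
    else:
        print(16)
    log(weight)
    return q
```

Transformed code:
def proc(d, weight):
    if nodes != offset:
        process(nodes)
    log(11)
    weight = [d for total in q if offset <= offset]
    emit(q)
    if q == 3:
        offset = offset - nodes % offset
        q = record(9)
    else:
        print(16)
    log(weight)
    return q

5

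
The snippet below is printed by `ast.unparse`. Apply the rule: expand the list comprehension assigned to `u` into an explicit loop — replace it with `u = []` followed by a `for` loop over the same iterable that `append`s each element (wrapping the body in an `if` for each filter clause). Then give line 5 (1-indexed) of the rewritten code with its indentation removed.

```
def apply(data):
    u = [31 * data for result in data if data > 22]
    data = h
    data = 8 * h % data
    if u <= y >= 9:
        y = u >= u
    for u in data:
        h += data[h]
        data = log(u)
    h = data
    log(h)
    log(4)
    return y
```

u.append(31 * data)

Transformed code:
def apply(data):
    u = []
    for result in data:
        if data > 22:
            u.append(31 * data)
    data = h
    data = 8 * h % data
    if u <= y >= 9:
        y = u >= u
    for u in data:
        h += data[h]
        data = log(u)
    h = data
    log(h)
    log(4)
    return y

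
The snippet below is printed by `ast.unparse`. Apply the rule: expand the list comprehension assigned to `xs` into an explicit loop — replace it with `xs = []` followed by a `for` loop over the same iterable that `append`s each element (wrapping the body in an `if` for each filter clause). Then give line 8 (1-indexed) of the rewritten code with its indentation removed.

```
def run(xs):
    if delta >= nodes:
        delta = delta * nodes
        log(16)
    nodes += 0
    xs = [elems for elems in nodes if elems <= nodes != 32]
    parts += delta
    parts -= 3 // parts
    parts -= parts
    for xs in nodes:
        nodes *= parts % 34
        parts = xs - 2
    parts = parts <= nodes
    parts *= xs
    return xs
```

Transformed code:
def run(xs):
    if delta >= nodes:
        delta = delta * nodes
        log(16)
    nodes += 0
    xs = []
    for elems in nodes:
        if elems <= nodes != 32:
            xs.append(elems)
    parts += delta
    parts -= 3 // parts
    parts -= parts
    for xs in nodes:
        nodes *= parts % 34
        parts = xs - 2
    parts = parts <= nodes
    parts *= xs
    return xs

if elems <= nodes != 32:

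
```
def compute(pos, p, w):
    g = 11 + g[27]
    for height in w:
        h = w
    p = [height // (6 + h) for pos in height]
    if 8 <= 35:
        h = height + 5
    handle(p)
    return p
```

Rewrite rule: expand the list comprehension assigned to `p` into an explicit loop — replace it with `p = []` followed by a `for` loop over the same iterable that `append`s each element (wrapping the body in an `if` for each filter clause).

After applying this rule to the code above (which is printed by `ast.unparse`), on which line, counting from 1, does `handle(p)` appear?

Transformed code:
def compute(pos, p, w):
    g = 11 + g[27]
    for height in w:
        h = w
    p = []
    for pos in height:
        p.append(height // (6 + h))
    if 8 <= 35:
        h = height + 5
    handle(p)
    return p

10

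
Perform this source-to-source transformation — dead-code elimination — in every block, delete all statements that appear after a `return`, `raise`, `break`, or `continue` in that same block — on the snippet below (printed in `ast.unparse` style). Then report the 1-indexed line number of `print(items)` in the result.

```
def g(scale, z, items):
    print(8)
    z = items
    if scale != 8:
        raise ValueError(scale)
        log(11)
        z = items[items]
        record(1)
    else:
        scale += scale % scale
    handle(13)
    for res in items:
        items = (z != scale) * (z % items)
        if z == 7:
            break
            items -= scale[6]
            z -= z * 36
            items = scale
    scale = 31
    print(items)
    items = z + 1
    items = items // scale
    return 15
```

14

Transformed code:
def g(scale, z, items):
    print(8)
    z = items
    if scale != 8:
        raise ValueError(scale)
    else:
        scale += scale % scale
    handle(13)
    for res in items:
        items = (z != scale) * (z % items)
        if z == 7:
            break
    scale = 31
    print(items)
    items = z + 1
    items = items // scale
    return 15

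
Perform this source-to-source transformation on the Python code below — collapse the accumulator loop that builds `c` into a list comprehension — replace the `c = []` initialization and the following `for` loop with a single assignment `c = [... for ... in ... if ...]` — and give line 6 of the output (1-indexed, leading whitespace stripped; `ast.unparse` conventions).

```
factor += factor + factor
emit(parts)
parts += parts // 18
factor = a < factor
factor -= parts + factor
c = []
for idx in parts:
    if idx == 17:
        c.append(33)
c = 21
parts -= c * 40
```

Transformed code:
factor += factor + factor
emit(parts)
parts += parts // 18
factor = a < factor
factor -= parts + factor
c = [33 for idx in parts if idx == 17]
c = 21
parts -= c * 40

c = [33 for idx in parts if idx == 17]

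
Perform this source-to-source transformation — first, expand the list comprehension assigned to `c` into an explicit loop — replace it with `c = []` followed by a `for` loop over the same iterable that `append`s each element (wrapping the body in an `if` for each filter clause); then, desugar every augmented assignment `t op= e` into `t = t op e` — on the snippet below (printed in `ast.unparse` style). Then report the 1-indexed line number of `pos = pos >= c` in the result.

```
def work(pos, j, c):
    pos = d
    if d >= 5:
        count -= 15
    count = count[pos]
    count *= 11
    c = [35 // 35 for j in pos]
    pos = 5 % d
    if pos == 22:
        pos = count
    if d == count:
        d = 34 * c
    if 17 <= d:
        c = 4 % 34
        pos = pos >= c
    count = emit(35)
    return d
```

17

Transformed code:
def work(pos, j, c):
    pos = d
    if d >= 5:
        count = count - 15
    count = count[pos]
    count = count * 11
    c = []
    for j in pos:
        c.append(35 // 35)
    pos = 5 % d
    if pos == 22:
        pos = count
    if d == count:
        d = 34 * c
    if 17 <= d:
        c = 4 % 34
        pos = pos >= c
    count = emit(35)
    return d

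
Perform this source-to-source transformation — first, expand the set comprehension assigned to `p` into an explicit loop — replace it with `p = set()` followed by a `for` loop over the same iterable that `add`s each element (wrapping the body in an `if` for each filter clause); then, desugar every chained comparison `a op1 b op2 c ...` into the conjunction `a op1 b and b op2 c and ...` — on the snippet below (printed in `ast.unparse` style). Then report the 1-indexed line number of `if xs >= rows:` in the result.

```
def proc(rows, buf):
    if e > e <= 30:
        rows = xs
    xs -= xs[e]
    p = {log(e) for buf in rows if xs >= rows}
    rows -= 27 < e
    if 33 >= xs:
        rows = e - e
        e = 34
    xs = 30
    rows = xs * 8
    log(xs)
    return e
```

7

Transformed code:
def proc(rows, buf):
    if e > e and e <= 30:
        rows = xs
    xs -= xs[e]
    p = set()
    for buf in rows:
        if xs >= rows:
            p.add(log(e))
    rows -= 27 < e
    if 33 >= xs:
        rows = e - e
        e = 34
    xs = 30
    rows = xs * 8
    log(xs)
    return e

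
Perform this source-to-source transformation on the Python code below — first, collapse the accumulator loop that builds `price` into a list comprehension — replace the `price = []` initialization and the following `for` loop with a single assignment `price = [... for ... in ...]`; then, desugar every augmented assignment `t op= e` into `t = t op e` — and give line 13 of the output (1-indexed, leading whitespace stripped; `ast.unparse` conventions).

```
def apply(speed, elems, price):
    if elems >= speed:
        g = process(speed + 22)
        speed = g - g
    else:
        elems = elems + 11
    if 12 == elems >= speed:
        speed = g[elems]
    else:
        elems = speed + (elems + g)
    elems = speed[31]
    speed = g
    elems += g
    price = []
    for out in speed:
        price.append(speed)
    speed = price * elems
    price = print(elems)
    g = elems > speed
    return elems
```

Transformed code:
def apply(speed, elems, price):
    if elems >= speed:
        g = process(speed + 22)
        speed = g - g
    else:
        elems = elems + 11
    if 12 == elems >= speed:
        speed = g[elems]
    else:
        elems = speed + (elems + g)
    elems = speed[31]
    speed = g
    elems = elems + g
    price = [speed for out in speed]
    speed = price * elems
    price = print(elems)
    g = elems > speed
    return elems

elems = elems + g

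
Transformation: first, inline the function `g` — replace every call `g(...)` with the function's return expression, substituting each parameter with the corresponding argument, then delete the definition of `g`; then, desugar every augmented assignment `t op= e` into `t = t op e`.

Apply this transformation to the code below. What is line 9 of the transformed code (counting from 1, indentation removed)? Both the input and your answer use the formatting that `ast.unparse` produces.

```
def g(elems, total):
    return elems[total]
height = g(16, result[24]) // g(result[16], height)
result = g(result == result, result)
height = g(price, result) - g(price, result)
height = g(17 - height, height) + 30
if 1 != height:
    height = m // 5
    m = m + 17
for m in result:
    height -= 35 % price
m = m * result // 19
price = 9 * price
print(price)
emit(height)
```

height = height - 35 % price

Transformed code:
height = 16[result[24]] // result[16][height]
result = (result == result)[result]
height = price[result] - price[result]
height = (17 - height)[height] + 30
if 1 != height:
    height = m // 5
    m = m + 17
for m in result:
    height = height - 35 % price
m = m * result // 19
price = 9 * price
print(price)
emit(height)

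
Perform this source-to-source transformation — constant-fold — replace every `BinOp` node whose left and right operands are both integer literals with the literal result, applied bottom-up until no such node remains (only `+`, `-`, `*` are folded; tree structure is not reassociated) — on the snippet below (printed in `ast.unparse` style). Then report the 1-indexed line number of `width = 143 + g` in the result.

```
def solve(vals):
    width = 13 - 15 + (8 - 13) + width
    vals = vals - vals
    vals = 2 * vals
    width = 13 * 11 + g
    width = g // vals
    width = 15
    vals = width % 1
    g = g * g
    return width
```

Transformed code:
def solve(vals):
    width = -7 + width
    vals = vals - vals
    vals = 2 * vals
    width = 143 + g
    width = g // vals
    width = 15
    vals = width % 1
    g = g * g
    return width

5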